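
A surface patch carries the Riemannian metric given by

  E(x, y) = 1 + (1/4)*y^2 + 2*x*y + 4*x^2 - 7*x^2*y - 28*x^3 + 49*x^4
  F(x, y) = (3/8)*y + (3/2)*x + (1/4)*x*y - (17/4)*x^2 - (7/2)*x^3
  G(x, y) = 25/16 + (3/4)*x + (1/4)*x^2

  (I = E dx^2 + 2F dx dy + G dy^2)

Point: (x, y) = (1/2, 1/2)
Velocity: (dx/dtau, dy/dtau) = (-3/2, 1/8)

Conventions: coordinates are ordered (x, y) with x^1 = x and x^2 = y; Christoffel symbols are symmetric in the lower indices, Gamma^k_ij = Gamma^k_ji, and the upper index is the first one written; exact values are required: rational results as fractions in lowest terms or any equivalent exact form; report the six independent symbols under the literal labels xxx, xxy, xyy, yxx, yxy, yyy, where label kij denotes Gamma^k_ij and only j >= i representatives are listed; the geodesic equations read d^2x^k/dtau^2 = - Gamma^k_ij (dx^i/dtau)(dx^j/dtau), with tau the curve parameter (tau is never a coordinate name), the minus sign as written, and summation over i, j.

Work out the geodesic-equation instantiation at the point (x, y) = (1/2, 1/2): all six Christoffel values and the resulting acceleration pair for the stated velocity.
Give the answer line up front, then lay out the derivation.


Answer: Gamma_xxx = 10/9, Gamma_xxy = -1/9, Gamma_xyy = 0, Gamma_yxx = -20/9, Gamma_yxy = 2/9, Gamma_yyy = 0; accelerations (d^2x/dtau^2, d^2y/dtau^2) = (-61/24, 61/12)

E = 5/4, F = -1/2, G = 2 at the point
E_x = 5, E_y = -1/2, F_x = -21/4, F_y = 1/2, G_x = 1, G_y = 0
EG - F^2 = 9/4;  g^inv = (4/9) * [[2, 1/2], [1/2, 5/4]]
first-kind symbols [ij,l] = (1/2)(d_i g_jl + d_j g_il - d_l g_ij): [xx,x] = E_x/2 = 5/2, [xx,y] = F_x - E_y/2 = -5, [xy,x] = E_y/2 = -1/4, [xy,y] = G_x/2 = 1/2, [yy,x] = F_y - G_x/2 = 0, [yy,y] = G_y/2 = 0
Gamma^x_ij = (G*[ij,x] - F*[ij,y])/(EG - F^2), Gamma^y_ij = (E*[ij,y] - F*[ij,x])/(EG - F^2)
Gamma_xxx = 10/9, Gamma_xxy = -1/9, Gamma_xyy = 0, Gamma_yxx = -20/9, Gamma_yxy = 2/9, Gamma_yyy = 0
d^2x/dtau^2 = -(Gamma_xxx*(-3/2)^2 + 2*Gamma_xxy*(-3/2)*(1/8) + Gamma_xyy*(1/8)^2) = -61/24
d^2y/dtau^2 = -(Gamma_yxx*(-3/2)^2 + 2*Gamma_yxy*(-3/2)*(1/8) + Gamma_yyy*(1/8)^2) = 61/12


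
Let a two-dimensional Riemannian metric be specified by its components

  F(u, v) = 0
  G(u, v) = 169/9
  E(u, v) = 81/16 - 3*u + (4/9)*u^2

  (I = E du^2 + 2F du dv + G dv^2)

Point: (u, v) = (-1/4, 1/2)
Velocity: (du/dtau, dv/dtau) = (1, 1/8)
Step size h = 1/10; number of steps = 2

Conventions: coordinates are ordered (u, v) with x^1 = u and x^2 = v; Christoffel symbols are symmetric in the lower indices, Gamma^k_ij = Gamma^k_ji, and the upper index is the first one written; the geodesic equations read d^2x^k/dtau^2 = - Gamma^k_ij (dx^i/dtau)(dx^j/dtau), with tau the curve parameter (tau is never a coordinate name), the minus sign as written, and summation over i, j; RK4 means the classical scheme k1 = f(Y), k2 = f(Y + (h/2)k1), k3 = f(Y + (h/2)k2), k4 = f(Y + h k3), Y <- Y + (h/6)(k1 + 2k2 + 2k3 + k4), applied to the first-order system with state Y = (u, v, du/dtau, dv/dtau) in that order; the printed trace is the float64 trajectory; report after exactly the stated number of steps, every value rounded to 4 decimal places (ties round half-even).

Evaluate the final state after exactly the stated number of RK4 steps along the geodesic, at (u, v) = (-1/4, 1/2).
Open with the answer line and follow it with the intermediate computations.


Answer: u = -0.0442, v = 0.5250, du/dtau = 1.0602, dv/dtau = 0.1250

f(Y) = (du/dtau, dv/dtau, -Gamma^u_ij Y'^i Y'^j, -Gamma^v_ij Y'^i Y'^j) with the Gammas evaluated at the stage position; h = 0.100000; intermediate values shown to 6 dp
step 0: u = -0.2500, v = 0.5000, du/dtau = 1.0000, dv/dtau = 0.1250
step 1:
  k1: at (u, v) = (-0.250000, 0.500000), (du/dtau, dv/dtau) = (1.000000, 0.125000); Gamma_uuu = -0.275862, Gamma_uuv = 0.000000, Gamma_uvv = 0.000000, Gamma_vuu = 0.000000, Gamma_vuv = 0.000000, Gamma_vvv = 0.000000; k1 = (1.000000, 0.125000, 0.275862, 0.000000)
  k2: at (u, v) = (-0.200000, 0.506250), (du/dtau, dv/dtau) = (1.013793, 0.125000); Gamma_uuu = -0.279720, Gamma_uuv = 0.000000, Gamma_uvv = 0.000000, Gamma_vuu = 0.000000, Gamma_vuv = 0.000000, Gamma_vvv = 0.000000; k2 = (1.013793, 0.125000, 0.287490, 0.000000)
  k3: at (u, v) = (-0.199310, 0.506250), (du/dtau, dv/dtau) = (1.014374, 0.125000); Gamma_uuu = -0.279774, Gamma_uuv = 0.000000, Gamma_uvv = 0.000000, Gamma_vuu = 0.000000, Gamma_vuv = 0.000000, Gamma_vvv = 0.000000; k3 = (1.014374, 0.125000, 0.287875, 0.000000)
  k4: at (u, v) = (-0.148563, 0.512500), (du/dtau, dv/dtau) = (1.028788, 0.125000); Gamma_uuu = -0.283804, Gamma_uuv = 0.000000, Gamma_uvv = 0.000000, Gamma_vuu = 0.000000, Gamma_vuv = 0.000000, Gamma_vvv = 0.000000; k4 = (1.028788, 0.125000, 0.300379, 0.000000)
  Y <- Y + (h/6)(k1 + 2k2 + 2k3 + k4): u = -0.1486, v = 0.5125, du/dtau = 1.0288, dv/dtau = 0.1250
step 2:
  k1: at (u, v) = (-0.148581, 0.512500), (du/dtau, dv/dtau) = (1.028783, 0.125000); Gamma_uuu = -0.283802, Gamma_uuv = 0.000000, Gamma_uvv = 0.000000, Gamma_vuu = 0.000000, Gamma_vuv = 0.000000, Gamma_vvv = 0.000000; k1 = (1.028783, 0.125000, 0.300375, 0.000000)
  k2: at (u, v) = (-0.097142, 0.518750), (du/dtau, dv/dtau) = (1.043802, 0.125000); Gamma_uuu = -0.288007, Gamma_uuv = 0.000000, Gamma_uvv = 0.000000, Gamma_vuu = 0.000000, Gamma_vuv = 0.000000, Gamma_vvv = 0.000000; k2 = (1.043802, 0.125000, 0.313789, 0.000000)
  k3: at (u, v) = (-0.096391, 0.518750), (du/dtau, dv/dtau) = (1.044472, 0.125000); Gamma_uuu = -0.288069, Gamma_uuv = 0.000000, Gamma_uvv = 0.000000, Gamma_vuu = 0.000000, Gamma_vuv = 0.000000, Gamma_vvv = 0.000000; k3 = (1.044472, 0.125000, 0.314261, 0.000000)
  k4: at (u, v) = (-0.044134, 0.525000), (du/dtau, dv/dtau) = (1.060209, 0.125000); Gamma_uuu = -0.292472, Gamma_uuv = 0.000000, Gamma_uvv = 0.000000, Gamma_vuu = 0.000000, Gamma_vuv = 0.000000, Gamma_vvv = 0.000000; k4 = (1.060209, 0.125000, 0.328751, 0.000000)
  Y <- Y + (h/6)(k1 + 2k2 + 2k3 + k4): u = -0.0442, v = 0.5250, du/dtau = 1.0602, dv/dtau = 0.1250


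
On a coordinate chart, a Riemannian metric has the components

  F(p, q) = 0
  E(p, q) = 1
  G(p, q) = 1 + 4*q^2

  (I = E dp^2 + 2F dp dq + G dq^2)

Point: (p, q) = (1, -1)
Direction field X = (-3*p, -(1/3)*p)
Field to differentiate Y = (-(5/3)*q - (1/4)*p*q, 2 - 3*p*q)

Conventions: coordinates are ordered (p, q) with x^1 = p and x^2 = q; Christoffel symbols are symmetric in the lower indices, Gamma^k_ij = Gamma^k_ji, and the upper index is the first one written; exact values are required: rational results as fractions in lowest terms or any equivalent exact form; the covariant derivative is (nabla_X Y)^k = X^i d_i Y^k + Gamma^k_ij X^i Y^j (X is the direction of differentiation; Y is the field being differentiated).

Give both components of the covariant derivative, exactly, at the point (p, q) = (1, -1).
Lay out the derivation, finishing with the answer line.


E = 1, F = 0, G = 5 at the point
E_p = 0, E_q = 0, F_p = 0, F_q = 0, G_p = 0, G_q = -8
EG - F^2 = 5;  g^inv = (1/5) * [[5, 0], [0, 1]]
first-kind symbols [ij,l] = (1/2)(d_i g_jl + d_j g_il - d_l g_ij): [pp,p] = E_p/2 = 0, [pp,q] = F_p - E_q/2 = 0, [pq,p] = E_q/2 = 0, [pq,q] = G_p/2 = 0, [qq,p] = F_q - G_p/2 = 0, [qq,q] = G_q/2 = -4
Gamma^p_ij = (G*[ij,p] - F*[ij,q])/(EG - F^2), Gamma^q_ij = (E*[ij,q] - F*[ij,p])/(EG - F^2)
Gamma_ppp = 0, Gamma_ppq = 0, Gamma_pqq = 0, Gamma_qpp = 0, Gamma_qpq = 0, Gamma_qqq = -4/5
X = (-3, -1/3), Y = (23/12, 5) at the point

Answer: (nabla_X Y)^p = -1/9, (nabla_X Y)^q = -20/3


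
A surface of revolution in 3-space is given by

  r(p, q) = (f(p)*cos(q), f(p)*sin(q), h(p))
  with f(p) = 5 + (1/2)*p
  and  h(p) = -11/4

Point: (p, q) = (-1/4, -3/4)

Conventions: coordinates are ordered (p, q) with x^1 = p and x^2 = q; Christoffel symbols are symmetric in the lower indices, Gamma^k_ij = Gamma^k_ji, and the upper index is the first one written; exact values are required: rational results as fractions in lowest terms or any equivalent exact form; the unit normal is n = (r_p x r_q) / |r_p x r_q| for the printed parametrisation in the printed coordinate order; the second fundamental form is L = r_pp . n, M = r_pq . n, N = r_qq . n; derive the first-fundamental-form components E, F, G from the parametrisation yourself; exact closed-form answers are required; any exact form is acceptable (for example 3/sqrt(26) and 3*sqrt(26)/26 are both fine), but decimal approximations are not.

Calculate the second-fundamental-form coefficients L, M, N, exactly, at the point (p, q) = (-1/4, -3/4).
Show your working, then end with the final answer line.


f = 39/8, f' = 1/2, f'' = 0, h' = 0, h'' = 0
E = 1/4, F = 0, G = 1521/64; answer radicand W^2 = 1/4
unnormalised second-form numerators: l = 0, m = 0, n = 0; L = l/sqrt(1/4), and similarly M = m/sqrt(W^2), N = n/sqrt(W^2)

Answer: L = 0, M = 0, N = 0


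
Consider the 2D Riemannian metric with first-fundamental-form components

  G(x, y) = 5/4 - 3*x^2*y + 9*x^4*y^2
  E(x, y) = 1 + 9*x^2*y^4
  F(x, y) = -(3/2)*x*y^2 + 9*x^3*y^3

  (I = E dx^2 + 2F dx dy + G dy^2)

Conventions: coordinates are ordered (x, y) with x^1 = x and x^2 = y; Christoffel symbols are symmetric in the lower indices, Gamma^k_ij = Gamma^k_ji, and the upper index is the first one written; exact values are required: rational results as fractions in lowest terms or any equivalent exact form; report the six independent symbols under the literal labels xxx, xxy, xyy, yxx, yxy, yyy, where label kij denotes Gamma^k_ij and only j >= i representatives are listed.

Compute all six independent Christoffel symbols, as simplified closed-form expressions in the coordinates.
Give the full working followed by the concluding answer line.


E = 1 + 9*x^2*y^4; F = -(3/2)*x*y^2 + 9*x^3*y^3; G = 5/4 - 3*x^2*y + 9*x^4*y^2
Gamma^k_ij = (1/2) g^{kl} (d_i g_jl + d_j g_il - d_l g_ij), with g^inv = (1/(EG-F^2)) [[G, -F], [-F, E]]
first partials: E_x = 18*x*y^4, E_y = 36*x^2*y^3, F_x = -(3/2)*y^2 + 27*x^2*y^3, F_y = -3*x*y + 27*x^3*y^2, G_x = -6*x*y + 36*x^3*y^2, G_y = -3*x^2 + 18*x^4*y
D = EG - F^2 = 5/4 - 3*x^2*y + 9*x^2*y^4 + 9*x^4*y^2
expanded: Gamma^x_xx = (G E_x - 2F F_x + F E_y)/(2D), Gamma^x_xy = (G E_y - F G_x)/(2D), Gamma^x_yy = (2G F_y - G G_x - F G_y)/(2D), Gamma^y_xx = (2E F_x - E E_y - F E_x)/(2D), Gamma^y_xy = (E G_x - F E_y)/(2D), Gamma^y_yy = (E G_y - 2F F_y + F G_x)/(2D); substitute and cancel common factors

Answer: Gamma_xxx = 36*x*y^4/(36*x^4*y^2 + 36*x^2*y^4 - 12*x^2*y + 5), Gamma_xxy = 72*x^2*y^3/(36*x^4*y^2 + 36*x^2*y^4 - 12*x^2*y + 5), Gamma_xyy = 36*x^3*y^2/(36*x^4*y^2 + 36*x^2*y^4 - 12*x^2*y + 5), Gamma_yxx = (36*x^2*y^3 - 6*y^2)/(36*x^4*y^2 + 36*x^2*y^4 - 12*x^2*y + 5), Gamma_yxy = (72*x^3*y^2 - 12*x*y)/(36*x^4*y^2 + 36*x^2*y^4 - 12*x^2*y + 5), Gamma_yyy = (36*x^4*y - 6*x^2)/(36*x^4*y^2 + 36*x^2*y^4 - 12*x^2*y + 5)


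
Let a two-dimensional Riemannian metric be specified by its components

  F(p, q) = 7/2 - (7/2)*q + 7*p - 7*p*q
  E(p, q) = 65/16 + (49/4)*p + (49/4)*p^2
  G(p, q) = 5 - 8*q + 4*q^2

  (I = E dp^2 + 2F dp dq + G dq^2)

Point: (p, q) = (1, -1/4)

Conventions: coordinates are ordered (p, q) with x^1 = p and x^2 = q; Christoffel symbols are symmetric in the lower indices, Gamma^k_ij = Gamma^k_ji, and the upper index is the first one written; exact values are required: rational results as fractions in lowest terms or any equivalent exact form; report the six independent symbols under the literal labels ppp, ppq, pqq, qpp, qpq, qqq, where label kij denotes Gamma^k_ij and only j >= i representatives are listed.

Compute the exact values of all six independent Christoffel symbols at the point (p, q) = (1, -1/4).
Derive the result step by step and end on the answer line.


E = 457/16, F = 105/8, G = 29/4 at the point
E_p = 147/4, E_q = 0, F_p = 35/4, F_q = -21/2, G_p = 0, G_q = -10
EG - F^2 = 557/16;  g^inv = (16/557) * [[29/4, -105/8], [-105/8, 457/16]]
first-kind symbols [ij,l] = (1/2)(d_i g_jl + d_j g_il - d_l g_ij): [pp,p] = E_p/2 = 147/8, [pp,q] = F_p - E_q/2 = 35/4, [pq,p] = E_q/2 = 0, [pq,q] = G_p/2 = 0, [qq,p] = F_q - G_p/2 = -21/2, [qq,q] = G_q/2 = -5
Gamma^p_ij = (G*[ij,p] - F*[ij,q])/(EG - F^2), Gamma^q_ij = (E*[ij,q] - F*[ij,p])/(EG - F^2)

Answer: Gamma_ppp = 294/557, Gamma_ppq = 0, Gamma_pqq = -168/557, Gamma_qpp = 140/557, Gamma_qpq = 0, Gamma_qqq = -80/557


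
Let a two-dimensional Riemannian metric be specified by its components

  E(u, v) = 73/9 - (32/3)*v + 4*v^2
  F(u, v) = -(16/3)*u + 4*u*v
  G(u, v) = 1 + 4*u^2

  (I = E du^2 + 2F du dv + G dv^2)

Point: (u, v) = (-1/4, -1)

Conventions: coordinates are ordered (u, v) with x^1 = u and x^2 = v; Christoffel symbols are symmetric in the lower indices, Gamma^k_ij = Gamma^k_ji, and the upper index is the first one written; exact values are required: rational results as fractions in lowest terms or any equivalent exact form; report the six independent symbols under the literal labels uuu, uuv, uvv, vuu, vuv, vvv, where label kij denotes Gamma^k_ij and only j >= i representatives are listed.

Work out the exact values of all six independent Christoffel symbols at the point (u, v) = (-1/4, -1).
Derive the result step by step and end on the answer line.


E = 205/9, F = 7/3, G = 5/4 at the point
E_u = 0, E_v = -56/3, F_u = -28/3, F_v = -1, G_u = -2, G_v = 0
EG - F^2 = 829/36;  g^inv = (36/829) * [[5/4, -7/3], [-7/3, 205/9]]
first-kind symbols [ij,l] = (1/2)(d_i g_jl + d_j g_il - d_l g_ij): [uu,u] = E_u/2 = 0, [uu,v] = F_u - E_v/2 = 0, [uv,u] = E_v/2 = -28/3, [uv,v] = G_u/2 = -1, [vv,u] = F_v - G_u/2 = 0, [vv,v] = G_v/2 = 0
Gamma^u_ij = (G*[ij,u] - F*[ij,v])/(EG - F^2), Gamma^v_ij = (E*[ij,v] - F*[ij,u])/(EG - F^2)

Answer: Gamma_uuu = 0, Gamma_uuv = -336/829, Gamma_uvv = 0, Gamma_vuu = 0, Gamma_vuv = -36/829, Gamma_vvv = 0


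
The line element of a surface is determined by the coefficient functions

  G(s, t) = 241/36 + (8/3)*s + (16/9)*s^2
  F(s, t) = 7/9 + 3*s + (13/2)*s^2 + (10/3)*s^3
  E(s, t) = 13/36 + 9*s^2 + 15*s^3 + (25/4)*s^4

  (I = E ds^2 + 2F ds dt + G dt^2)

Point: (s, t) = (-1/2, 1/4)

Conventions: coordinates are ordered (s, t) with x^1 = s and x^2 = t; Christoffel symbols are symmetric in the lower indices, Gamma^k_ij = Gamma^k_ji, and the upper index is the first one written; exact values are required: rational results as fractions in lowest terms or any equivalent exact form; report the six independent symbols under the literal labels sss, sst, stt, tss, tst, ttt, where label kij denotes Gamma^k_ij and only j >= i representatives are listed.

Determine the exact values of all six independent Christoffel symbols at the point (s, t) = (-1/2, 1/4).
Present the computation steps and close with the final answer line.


E = 649/576, F = 35/72, G = 209/36 at the point
E_s = -7/8, E_t = 0, F_s = -1, F_t = 0, G_s = 8/9, G_t = 0
EG - F^2 = 130741/20736;  g^inv = (20736/130741) * [[209/36, -35/72], [-35/72, 649/576]]
first-kind symbols [ij,l] = (1/2)(d_i g_jl + d_j g_il - d_l g_ij): [ss,s] = E_s/2 = -7/16, [ss,t] = F_s - E_t/2 = -1, [st,s] = E_t/2 = 0, [st,t] = G_s/2 = 4/9, [tt,s] = F_t - G_s/2 = -4/9, [tt,t] = G_t/2 = 0
Gamma^s_ij = (G*[ij,s] - F*[ij,t])/(EG - F^2), Gamma^t_ij = (E*[ij,t] - F*[ij,s])/(EG - F^2)

Answer: Gamma_sss = -3276/10057, Gamma_sst = -4480/130741, Gamma_stt = -53504/130741, Gamma_tss = -1458/10057, Gamma_tst = 10384/130741, Gamma_ttt = 4480/130741


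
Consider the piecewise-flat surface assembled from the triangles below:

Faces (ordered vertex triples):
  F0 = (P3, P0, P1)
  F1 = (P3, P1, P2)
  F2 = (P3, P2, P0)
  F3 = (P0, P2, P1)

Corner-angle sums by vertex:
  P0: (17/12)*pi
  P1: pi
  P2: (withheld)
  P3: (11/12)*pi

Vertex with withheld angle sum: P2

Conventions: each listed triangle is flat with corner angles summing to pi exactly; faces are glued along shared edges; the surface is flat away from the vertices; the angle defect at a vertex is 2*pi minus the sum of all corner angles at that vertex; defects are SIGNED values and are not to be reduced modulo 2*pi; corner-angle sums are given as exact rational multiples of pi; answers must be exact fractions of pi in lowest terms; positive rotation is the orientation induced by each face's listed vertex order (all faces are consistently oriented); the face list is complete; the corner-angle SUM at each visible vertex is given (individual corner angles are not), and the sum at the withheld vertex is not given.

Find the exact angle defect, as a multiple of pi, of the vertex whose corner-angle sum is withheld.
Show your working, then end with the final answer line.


V = 4, E = 6, F = 4; chi = V - E + F = 2
Gauss-Bonnet: total defect = 2*pi*chi = 4*pi; visible defects sum to (8/3)*pi

Answer: defect(P2) = (4/3)*pi


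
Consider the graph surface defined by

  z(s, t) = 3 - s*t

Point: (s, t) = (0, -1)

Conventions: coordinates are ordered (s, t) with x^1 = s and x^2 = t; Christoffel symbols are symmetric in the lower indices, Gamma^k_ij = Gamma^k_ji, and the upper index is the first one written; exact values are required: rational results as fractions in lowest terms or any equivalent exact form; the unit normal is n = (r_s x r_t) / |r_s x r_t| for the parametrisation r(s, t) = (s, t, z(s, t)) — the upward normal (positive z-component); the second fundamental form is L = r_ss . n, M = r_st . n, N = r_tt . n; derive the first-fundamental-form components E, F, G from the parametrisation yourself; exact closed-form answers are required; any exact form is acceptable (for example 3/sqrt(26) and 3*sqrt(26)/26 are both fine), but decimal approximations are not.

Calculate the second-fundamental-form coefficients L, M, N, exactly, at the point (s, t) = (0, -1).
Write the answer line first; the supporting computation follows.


Answer: L = 0, M = -sqrt(2)/2, N = 0

z_s = 1, z_t = 0, z_ss = 0, z_st = -1, z_tt = 0
E = 2, F = 0, G = 1; answer radicand W^2 = 2
unnormalised second-form numerators: l = 0, m = -1, n = 0; L = l/sqrt(2), and similarly M = m/sqrt(W^2), N = n/sqrt(W^2)


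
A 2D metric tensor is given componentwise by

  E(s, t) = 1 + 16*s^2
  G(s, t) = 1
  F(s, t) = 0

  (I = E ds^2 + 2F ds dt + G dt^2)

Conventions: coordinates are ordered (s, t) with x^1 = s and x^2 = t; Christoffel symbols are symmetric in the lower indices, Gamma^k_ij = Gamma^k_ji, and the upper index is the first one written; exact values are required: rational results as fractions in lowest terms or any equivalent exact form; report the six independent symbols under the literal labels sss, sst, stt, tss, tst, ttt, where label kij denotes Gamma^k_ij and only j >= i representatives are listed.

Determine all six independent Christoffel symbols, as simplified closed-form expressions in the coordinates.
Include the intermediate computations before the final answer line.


E = 1 + 16*s^2; F = 0; G = 1
Gamma^k_ij = (1/2) g^{kl} (d_i g_jl + d_j g_il - d_l g_ij), with g^inv = (1/(EG-F^2)) [[G, -F], [-F, E]]
first partials: E_s = 32*s, E_t = 0, F_s = 0, F_t = 0, G_s = 0, G_t = 0
D = EG - F^2 = 1 + 16*s^2
expanded: Gamma^s_ss = (G E_s - 2F F_s + F E_t)/(2D), Gamma^s_st = (G E_t - F G_s)/(2D), Gamma^s_tt = (2G F_t - G G_s - F G_t)/(2D), Gamma^t_ss = (2E F_s - E E_t - F E_s)/(2D), Gamma^t_st = (E G_s - F E_t)/(2D), Gamma^t_tt = (E G_t - 2F F_t + F G_s)/(2D); substitute and cancel common factors

Answer: Gamma_sss = 16*s/(16*s^2 + 1), Gamma_sst = 0, Gamma_stt = 0, Gamma_tss = 0, Gamma_tst = 0, Gamma_ttt = 0


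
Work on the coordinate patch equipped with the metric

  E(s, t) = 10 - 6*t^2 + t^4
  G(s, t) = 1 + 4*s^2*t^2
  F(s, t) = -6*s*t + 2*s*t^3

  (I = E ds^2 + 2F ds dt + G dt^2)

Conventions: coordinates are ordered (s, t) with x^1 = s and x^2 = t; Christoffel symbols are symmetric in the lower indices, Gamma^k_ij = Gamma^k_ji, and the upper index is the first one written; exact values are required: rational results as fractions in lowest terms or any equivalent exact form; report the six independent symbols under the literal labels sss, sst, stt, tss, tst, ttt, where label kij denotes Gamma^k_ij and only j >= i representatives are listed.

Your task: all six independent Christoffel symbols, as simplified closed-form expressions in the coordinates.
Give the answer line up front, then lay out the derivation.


Answer: Gamma_sss = 0, Gamma_sst = (2*t^3 - 6*t)/(4*s^2*t^2 + t^4 - 6*t^2 + 10), Gamma_stt = (2*s*t^2 - 6*s)/(4*s^2*t^2 + t^4 - 6*t^2 + 10), Gamma_tss = 0, Gamma_tst = 4*s*t^2/(4*s^2*t^2 + t^4 - 6*t^2 + 10), Gamma_ttt = 4*s^2*t/(4*s^2*t^2 + t^4 - 6*t^2 + 10)

E = 10 - 6*t^2 + t^4; F = -6*s*t + 2*s*t^3; G = 1 + 4*s^2*t^2
Gamma^k_ij = (1/2) g^{kl} (d_i g_jl + d_j g_il - d_l g_ij), with g^inv = (1/(EG-F^2)) [[G, -F], [-F, E]]
first partials: E_s = 0, E_t = -12*t + 4*t^3, F_s = -6*t + 2*t^3, F_t = -6*s + 6*s*t^2, G_s = 8*s*t^2, G_t = 8*s^2*t
D = EG - F^2 = 10 - 6*t^2 + t^4 + 4*s^2*t^2
expanded: Gamma^s_ss = (G E_s - 2F F_s + F E_t)/(2D), Gamma^s_st = (G E_t - F G_s)/(2D), Gamma^s_tt = (2G F_t - G G_s - F G_t)/(2D), Gamma^t_ss = (2E F_s - E E_t - F E_s)/(2D), Gamma^t_st = (E G_s - F E_t)/(2D), Gamma^t_tt = (E G_t - 2F F_t + F G_s)/(2D); substitute and cancel common factors


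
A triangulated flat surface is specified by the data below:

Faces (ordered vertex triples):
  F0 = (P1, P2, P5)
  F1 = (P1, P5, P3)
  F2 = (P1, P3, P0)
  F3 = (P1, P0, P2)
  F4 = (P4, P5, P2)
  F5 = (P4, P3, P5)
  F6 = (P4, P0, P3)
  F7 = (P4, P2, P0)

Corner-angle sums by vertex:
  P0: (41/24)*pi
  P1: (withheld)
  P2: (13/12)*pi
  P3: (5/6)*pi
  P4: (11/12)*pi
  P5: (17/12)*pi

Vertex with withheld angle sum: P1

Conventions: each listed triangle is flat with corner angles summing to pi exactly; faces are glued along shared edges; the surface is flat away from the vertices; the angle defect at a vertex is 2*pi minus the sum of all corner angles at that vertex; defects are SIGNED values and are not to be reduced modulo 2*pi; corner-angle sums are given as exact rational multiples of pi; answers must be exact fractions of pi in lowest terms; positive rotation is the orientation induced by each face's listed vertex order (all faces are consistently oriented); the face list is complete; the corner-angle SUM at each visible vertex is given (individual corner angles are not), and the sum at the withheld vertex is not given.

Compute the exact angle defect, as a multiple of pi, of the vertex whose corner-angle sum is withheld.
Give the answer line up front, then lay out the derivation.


Answer: defect(P1) = -pi/24

V = 6, E = 12, F = 8; chi = V - E + F = 2
Gauss-Bonnet: total defect = 2*pi*chi = 4*pi; visible defects sum to (97/24)*pi


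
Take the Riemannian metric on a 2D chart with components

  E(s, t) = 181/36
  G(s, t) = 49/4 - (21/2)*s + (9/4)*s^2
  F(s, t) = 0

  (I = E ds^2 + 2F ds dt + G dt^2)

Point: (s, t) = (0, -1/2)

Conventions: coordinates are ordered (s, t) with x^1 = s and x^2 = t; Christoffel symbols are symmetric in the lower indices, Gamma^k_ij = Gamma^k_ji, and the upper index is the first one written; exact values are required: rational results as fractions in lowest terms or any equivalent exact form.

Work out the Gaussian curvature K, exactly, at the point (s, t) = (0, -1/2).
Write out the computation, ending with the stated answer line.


E = 181/36, F = 0, G = 49/4, EG - F^2 = 8869/144 at the point
E_s = 0, E_t = 0, F_s = 0, F_t = 0, G_s = -21/2, G_t = 0
E_tt = 0, F_st = 0, G_ss = 9/2
Using the Brioschi determinant formula for K from the metric derivatives:
M1 = [[-E_tt/2 + F_st - G_ss/2, E_s/2, F_s - E_t/2], [F_t - G_s/2, E, F], [G_t/2, F, G]] = [[-9/4, 0, 0], [21/4, 181/36, 0], [0, 0, 49/4]]; det M1 = -8869/64
M2 = [[0, E_t/2, G_s/2], [E_t/2, E, F], [G_s/2, F, G]] = [[0, 0, -21/4], [0, 181/36, 0], [-21/4, 0, 49/4]]; det M2 = -8869/64
det M1 - det M2 = 0; K = 0 / (8869/144)^2 = 0

Answer: K = 0


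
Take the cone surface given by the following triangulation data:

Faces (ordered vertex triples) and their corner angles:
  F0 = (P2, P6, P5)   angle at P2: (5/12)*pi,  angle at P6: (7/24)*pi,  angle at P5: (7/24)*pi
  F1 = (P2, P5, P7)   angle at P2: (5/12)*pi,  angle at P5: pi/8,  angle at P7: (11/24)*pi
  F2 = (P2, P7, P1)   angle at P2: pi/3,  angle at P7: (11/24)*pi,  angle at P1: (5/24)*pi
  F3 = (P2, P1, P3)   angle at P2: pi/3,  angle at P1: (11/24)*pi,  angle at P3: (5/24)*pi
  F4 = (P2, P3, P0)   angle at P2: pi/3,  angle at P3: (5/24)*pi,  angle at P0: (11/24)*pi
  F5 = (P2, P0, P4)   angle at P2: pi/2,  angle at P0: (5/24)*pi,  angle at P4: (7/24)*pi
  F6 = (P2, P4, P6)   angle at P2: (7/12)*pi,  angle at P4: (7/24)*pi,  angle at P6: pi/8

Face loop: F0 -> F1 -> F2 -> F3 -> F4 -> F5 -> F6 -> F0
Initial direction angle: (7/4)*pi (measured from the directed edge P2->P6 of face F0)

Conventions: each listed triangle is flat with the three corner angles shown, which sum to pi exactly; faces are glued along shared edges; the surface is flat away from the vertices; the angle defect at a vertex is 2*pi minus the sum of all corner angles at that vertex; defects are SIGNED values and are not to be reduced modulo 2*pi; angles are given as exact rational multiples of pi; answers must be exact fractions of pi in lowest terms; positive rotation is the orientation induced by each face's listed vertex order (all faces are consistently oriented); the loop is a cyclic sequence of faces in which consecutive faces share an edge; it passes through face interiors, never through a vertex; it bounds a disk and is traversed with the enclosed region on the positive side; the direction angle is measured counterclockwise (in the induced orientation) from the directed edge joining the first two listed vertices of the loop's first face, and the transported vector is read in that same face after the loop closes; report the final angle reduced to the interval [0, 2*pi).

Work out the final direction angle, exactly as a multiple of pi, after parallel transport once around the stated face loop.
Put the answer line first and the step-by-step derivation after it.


Answer: final direction angle = (5/6)*pi

enclosed vertex P2: corner angles sum to (35/12)*pi, defect = 2*pi - (35/12)*pi = (-11/12)*pi
by Gauss-Bonnet the loop rotates the vector by the enclosed defect sum (positive orientation, mod 2*pi)
final angle = (7/4)*pi - (11/12)*pi = (5/6)*pi (mod 2*pi)


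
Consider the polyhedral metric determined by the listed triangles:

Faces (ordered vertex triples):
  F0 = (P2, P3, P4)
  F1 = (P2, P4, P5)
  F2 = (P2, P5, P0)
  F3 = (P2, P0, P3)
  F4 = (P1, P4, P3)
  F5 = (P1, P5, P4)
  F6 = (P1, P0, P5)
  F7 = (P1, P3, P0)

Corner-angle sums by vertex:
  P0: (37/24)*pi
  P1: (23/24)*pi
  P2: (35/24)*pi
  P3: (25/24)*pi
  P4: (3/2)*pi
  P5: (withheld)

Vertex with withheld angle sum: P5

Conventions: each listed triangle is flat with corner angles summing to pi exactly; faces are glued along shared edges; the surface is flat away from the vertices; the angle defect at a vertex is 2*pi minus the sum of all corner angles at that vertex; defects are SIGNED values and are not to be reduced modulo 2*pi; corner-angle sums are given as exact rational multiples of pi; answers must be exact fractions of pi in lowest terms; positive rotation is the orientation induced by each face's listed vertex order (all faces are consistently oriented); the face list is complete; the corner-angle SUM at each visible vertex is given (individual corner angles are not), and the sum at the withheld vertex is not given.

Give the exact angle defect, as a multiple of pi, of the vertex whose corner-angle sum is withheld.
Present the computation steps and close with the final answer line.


V = 6, E = 12, F = 8; chi = V - E + F = 2
Gauss-Bonnet: total defect = 2*pi*chi = 4*pi; visible defects sum to (7/2)*pi

Answer: defect(P5) = pi/2


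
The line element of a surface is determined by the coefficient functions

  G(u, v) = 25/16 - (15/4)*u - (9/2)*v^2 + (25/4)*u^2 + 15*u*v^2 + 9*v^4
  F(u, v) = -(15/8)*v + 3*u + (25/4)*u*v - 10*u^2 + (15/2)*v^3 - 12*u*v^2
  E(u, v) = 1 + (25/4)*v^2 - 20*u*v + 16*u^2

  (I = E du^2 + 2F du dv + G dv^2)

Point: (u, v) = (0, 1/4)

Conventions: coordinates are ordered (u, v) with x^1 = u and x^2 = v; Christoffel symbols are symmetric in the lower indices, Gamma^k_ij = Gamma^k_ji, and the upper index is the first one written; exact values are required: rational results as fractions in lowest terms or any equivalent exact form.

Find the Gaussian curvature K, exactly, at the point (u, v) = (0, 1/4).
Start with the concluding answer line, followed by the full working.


Answer: K = -802816/190969

E = 89/64, F = -45/128, G = 337/256, EG - F^2 = 437/256 at the point
E_u = -5, E_v = 25/8, F_u = 61/16, F_v = -15/32, G_u = -45/16, G_v = -27/16
E_vv = 25/2, F_uv = 1/4, G_uu = 25/2
Using the Brioschi determinant formula for K from the metric derivatives:
M1 = [[-E_vv/2 + F_uv - G_uu/2, E_u/2, F_u - E_v/2], [F_v - G_u/2, E, F], [G_v/2, F, G]] = [[-49/4, -5/2, 9/4], [15/16, 89/64, -45/128], [-27/32, -45/128, 337/256]]; det M1 = -17069/1024
M2 = [[0, E_v/2, G_u/2], [E_v/2, E, F], [G_u/2, F, G]] = [[0, 25/16, -45/32], [25/16, 89/64, -45/128], [-45/32, -45/128, 337/256]]; det M2 = -4525/1024
det M1 - det M2 = -49/4; K = -49/4 / (437/256)^2 = -802816/190969


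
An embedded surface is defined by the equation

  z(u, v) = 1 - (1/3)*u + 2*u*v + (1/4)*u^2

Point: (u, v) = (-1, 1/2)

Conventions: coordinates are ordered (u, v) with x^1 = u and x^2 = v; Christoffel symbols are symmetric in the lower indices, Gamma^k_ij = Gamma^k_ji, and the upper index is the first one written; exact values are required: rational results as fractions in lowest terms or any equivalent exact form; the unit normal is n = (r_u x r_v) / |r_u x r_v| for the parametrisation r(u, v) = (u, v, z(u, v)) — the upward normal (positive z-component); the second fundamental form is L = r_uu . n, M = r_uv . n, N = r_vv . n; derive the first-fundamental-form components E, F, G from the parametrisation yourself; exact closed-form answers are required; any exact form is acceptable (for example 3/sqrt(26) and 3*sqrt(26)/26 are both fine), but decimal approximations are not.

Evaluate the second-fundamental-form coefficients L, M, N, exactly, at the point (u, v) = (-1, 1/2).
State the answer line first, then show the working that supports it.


Answer: L = 3*sqrt(181)/181, M = 12*sqrt(181)/181, N = 0

z_u = 1/6, z_v = -2, z_uu = 1/2, z_uv = 2, z_vv = 0
E = 37/36, F = -1/3, G = 5; answer radicand W^2 = 181/36
unnormalised second-form numerators: l = 1/2, m = 2, n = 0; L = l/sqrt(181/36), and similarly M = m/sqrt(W^2), N = n/sqrt(W^2)


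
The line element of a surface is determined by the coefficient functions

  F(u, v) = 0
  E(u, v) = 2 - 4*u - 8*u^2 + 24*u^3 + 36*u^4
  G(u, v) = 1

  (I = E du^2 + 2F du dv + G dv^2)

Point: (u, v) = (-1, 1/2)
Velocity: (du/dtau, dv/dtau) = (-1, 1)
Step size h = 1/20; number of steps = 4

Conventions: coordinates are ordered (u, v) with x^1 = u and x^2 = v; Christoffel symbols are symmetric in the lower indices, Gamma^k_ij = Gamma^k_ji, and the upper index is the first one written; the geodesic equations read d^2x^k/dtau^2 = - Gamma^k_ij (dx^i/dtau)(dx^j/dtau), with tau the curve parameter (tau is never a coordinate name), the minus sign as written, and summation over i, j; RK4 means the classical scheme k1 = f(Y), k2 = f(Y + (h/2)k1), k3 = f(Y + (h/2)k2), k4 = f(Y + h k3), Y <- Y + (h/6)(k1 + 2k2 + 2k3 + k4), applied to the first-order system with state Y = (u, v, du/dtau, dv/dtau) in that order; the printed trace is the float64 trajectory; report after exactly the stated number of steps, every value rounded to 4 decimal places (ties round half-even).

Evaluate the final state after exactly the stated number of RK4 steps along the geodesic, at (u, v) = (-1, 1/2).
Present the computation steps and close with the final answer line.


f(Y) = (du/dtau, dv/dtau, -Gamma^u_ij Y'^i Y'^j, -Gamma^v_ij Y'^i Y'^j) with the Gammas evaluated at the stage position; h = 0.050000; intermediate values shown to 6 dp
step 0: u = -1.0000, v = 0.5000, du/dtau = -1.0000, dv/dtau = 1.0000
step 1:
  k1: at (u, v) = (-1.000000, 0.500000), (du/dtau, dv/dtau) = (-1.000000, 1.000000); Gamma_uuu = -3.000000, Gamma_uuv = 0.000000, Gamma_uvv = 0.000000, Gamma_vuu = 0.000000, Gamma_vuv = 0.000000, Gamma_vvv = 0.000000; k1 = (-1.000000, 1.000000, 3.000000, 0.000000)
  k2: at (u, v) = (-1.025000, 0.525000), (du/dtau, dv/dtau) = (-0.925000, 1.000000); Gamma_uuu = -2.892375, Gamma_uuv = 0.000000, Gamma_uvv = 0.000000, Gamma_vuu = 0.000000, Gamma_vuv = 0.000000, Gamma_vvv = 0.000000; k2 = (-0.925000, 1.000000, 2.474788, 0.000000)
  k3: at (u, v) = (-1.023125, 0.525000), (du/dtau, dv/dtau) = (-0.938130, 1.000000); Gamma_uuu = -2.900275, Gamma_uuv = 0.000000, Gamma_uvv = 0.000000, Gamma_vuu = 0.000000, Gamma_vuv = 0.000000, Gamma_vvv = 0.000000; k3 = (-0.938130, 1.000000, 2.552499, 0.000000)
  k4: at (u, v) = (-1.046907, 0.550000), (du/dtau, dv/dtau) = (-0.872375, 1.000000); Gamma_uuu = -2.802244, Gamma_uuv = 0.000000, Gamma_uvv = 0.000000, Gamma_vuu = 0.000000, Gamma_vuv = 0.000000, Gamma_vvv = 0.000000; k4 = (-0.872375, 1.000000, 2.132615, 0.000000)
  Y <- Y + (h/6)(k1 + 2k2 + 2k3 + k4): u = -1.0467, v = 0.5500, du/dtau = -0.8734, dv/dtau = 1.0000
step 2:
  k1: at (u, v) = (-1.046655, 0.550000), (du/dtau, dv/dtau) = (-0.873440, 1.000000); Gamma_uuu = -2.803254, Gamma_uuv = 0.000000, Gamma_uvv = 0.000000, Gamma_vuu = 0.000000, Gamma_vuv = 0.000000, Gamma_vvv = 0.000000; k1 = (-0.873440, 1.000000, 2.138596, 0.000000)
  k2: at (u, v) = (-1.068491, 0.575000), (du/dtau, dv/dtau) = (-0.819975, 1.000000); Gamma_uuu = -2.717445, Gamma_uuv = 0.000000, Gamma_uvv = 0.000000, Gamma_vuu = 0.000000, Gamma_vuv = 0.000000, Gamma_vvv = 0.000000; k2 = (-0.819975, 1.000000, 1.827099, 0.000000)
  k3: at (u, v) = (-1.067155, 0.575000), (du/dtau, dv/dtau) = (-0.827763, 1.000000); Gamma_uuu = -2.722579, Gamma_uuv = 0.000000, Gamma_uvv = 0.000000, Gamma_vuu = 0.000000, Gamma_vuv = 0.000000, Gamma_vvv = 0.000000; k3 = (-0.827763, 1.000000, 1.865487, 0.000000)
  k4: at (u, v) = (-1.088043, 0.600000), (du/dtau, dv/dtau) = (-0.780166, 1.000000); Gamma_uuu = -2.644092, Gamma_uuv = 0.000000, Gamma_uvv = 0.000000, Gamma_vuu = 0.000000, Gamma_vuv = 0.000000, Gamma_vvv = 0.000000; k4 = (-0.780166, 1.000000, 1.609349, 0.000000)
  Y <- Y + (h/6)(k1 + 2k2 + 2k3 + k4): u = -1.0879, v = 0.6000, du/dtau = -0.7807, dv/dtau = 1.0000
step 3:
  k1: at (u, v) = (-1.087898, 0.600000), (du/dtau, dv/dtau) = (-0.780664, 1.000000); Gamma_uuu = -2.644627, Gamma_uuv = 0.000000, Gamma_uvv = 0.000000, Gamma_vuu = 0.000000, Gamma_vuv = 0.000000, Gamma_vvv = 0.000000; k1 = (-0.780664, 1.000000, 1.611732, 0.000000)
  k2: at (u, v) = (-1.107414, 0.625000), (du/dtau, dv/dtau) = (-0.740371, 1.000000); Gamma_uuu = -2.574617, Gamma_uuv = 0.000000, Gamma_uvv = 0.000000, Gamma_vuu = 0.000000, Gamma_vuv = 0.000000, Gamma_vvv = 0.000000; k2 = (-0.740371, 1.000000, 1.411274, 0.000000)
  k3: at (u, v) = (-1.106407, 0.625000), (du/dtau, dv/dtau) = (-0.745382, 1.000000); Gamma_uuu = -2.578152, Gamma_uuv = 0.000000, Gamma_uvv = 0.000000, Gamma_vuu = 0.000000, Gamma_vuv = 0.000000, Gamma_vvv = 0.000000; k3 = (-0.745382, 1.000000, 1.432408, 0.000000)
  k4: at (u, v) = (-1.125167, 0.650000), (du/dtau, dv/dtau) = (-0.709044, 1.000000); Gamma_uuu = -2.513669, Gamma_uuv = 0.000000, Gamma_uvv = 0.000000, Gamma_vuu = 0.000000, Gamma_vuv = 0.000000, Gamma_vvv = 0.000000; k4 = (-0.709044, 1.000000, 1.263729, 0.000000)
  Y <- Y + (h/6)(k1 + 2k2 + 2k3 + k4): u = -1.1251, v = 0.6500, du/dtau = -0.7093, dv/dtau = 1.0000
step 4:
  k1: at (u, v) = (-1.125074, 0.650000), (du/dtau, dv/dtau) = (-0.709307, 1.000000); Gamma_uuu = -2.513979, Gamma_uuv = 0.000000, Gamma_uvv = 0.000000, Gamma_vuu = 0.000000, Gamma_vuv = 0.000000, Gamma_vvv = 0.000000; k1 = (-0.709307, 1.000000, 1.264825, 0.000000)
  k2: at (u, v) = (-1.142807, 0.675000), (du/dtau, dv/dtau) = (-0.677687, 1.000000); Gamma_uuu = -2.455600, Gamma_uuv = 0.000000, Gamma_uvv = 0.000000, Gamma_vuu = 0.000000, Gamma_vuv = 0.000000, Gamma_vvv = 0.000000; k2 = (-0.677687, 1.000000, 1.127757, 0.000000)
  k3: at (u, v) = (-1.142017, 0.675000), (du/dtau, dv/dtau) = (-0.681113, 1.000000); Gamma_uuu = -2.458150, Gamma_uuv = 0.000000, Gamma_uvv = 0.000000, Gamma_vuu = 0.000000, Gamma_vuv = 0.000000, Gamma_vvv = 0.000000; k3 = (-0.681113, 1.000000, 1.140374, 0.000000)
  k4: at (u, v) = (-1.159130, 0.700000), (du/dtau, dv/dtau) = (-0.652289, 1.000000); Gamma_uuu = -2.403999, Gamma_uuv = 0.000000, Gamma_uvv = 0.000000, Gamma_vuu = 0.000000, Gamma_vuv = 0.000000, Gamma_vvv = 0.000000; k4 = (-0.652289, 1.000000, 1.022855, 0.000000)
  Y <- Y + (h/6)(k1 + 2k2 + 2k3 + k4): u = -1.1591, v = 0.7000, du/dtau = -0.6524, dv/dtau = 1.0000

Answer: u = -1.1591, v = 0.7000, du/dtau = -0.6524, dv/dtau = 1.0000


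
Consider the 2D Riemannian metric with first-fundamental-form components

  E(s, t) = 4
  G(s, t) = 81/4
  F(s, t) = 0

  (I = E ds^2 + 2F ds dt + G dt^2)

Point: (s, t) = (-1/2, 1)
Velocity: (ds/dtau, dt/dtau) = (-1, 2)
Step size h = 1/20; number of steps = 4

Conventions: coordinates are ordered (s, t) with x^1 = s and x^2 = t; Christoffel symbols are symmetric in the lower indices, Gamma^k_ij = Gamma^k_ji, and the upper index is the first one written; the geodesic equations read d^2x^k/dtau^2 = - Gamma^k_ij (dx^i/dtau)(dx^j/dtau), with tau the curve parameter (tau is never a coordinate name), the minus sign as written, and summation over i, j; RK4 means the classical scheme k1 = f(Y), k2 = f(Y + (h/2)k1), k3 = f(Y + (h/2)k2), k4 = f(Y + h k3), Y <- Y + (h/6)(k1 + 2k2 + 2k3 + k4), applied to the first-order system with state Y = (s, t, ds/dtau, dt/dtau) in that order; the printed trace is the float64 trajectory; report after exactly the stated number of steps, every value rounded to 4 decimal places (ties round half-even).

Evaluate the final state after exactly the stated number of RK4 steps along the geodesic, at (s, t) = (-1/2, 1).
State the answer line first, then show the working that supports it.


Answer: s = -0.7000, t = 1.4000, ds/dtau = -1.0000, dt/dtau = 2.0000

f(Y) = (ds/dtau, dt/dtau, -Gamma^s_ij Y'^i Y'^j, -Gamma^t_ij Y'^i Y'^j) with the Gammas evaluated at the stage position; h = 0.050000; intermediate values shown to 6 dp
step 0: s = -0.5000, t = 1.0000, ds/dtau = -1.0000, dt/dtau = 2.0000
step 1:
  k1: at (s, t) = (-0.500000, 1.000000), (ds/dtau, dt/dtau) = (-1.000000, 2.000000); Gamma_sss = 0.000000, Gamma_sst = 0.000000, Gamma_stt = 0.000000, Gamma_tss = 0.000000, Gamma_tst = 0.000000, Gamma_ttt = 0.000000; k1 = (-1.000000, 2.000000, 0.000000, 0.000000)
  k2: at (s, t) = (-0.525000, 1.050000), (ds/dtau, dt/dtau) = (-1.000000, 2.000000); Gamma_sss = 0.000000, Gamma_sst = 0.000000, Gamma_stt = 0.000000, Gamma_tss = 0.000000, Gamma_tst = 0.000000, Gamma_ttt = 0.000000; k2 = (-1.000000, 2.000000, 0.000000, 0.000000)
  k3: at (s, t) = (-0.525000, 1.050000), (ds/dtau, dt/dtau) = (-1.000000, 2.000000); Gamma_sss = 0.000000, Gamma_sst = 0.000000, Gamma_stt = 0.000000, Gamma_tss = 0.000000, Gamma_tst = 0.000000, Gamma_ttt = 0.000000; k3 = (-1.000000, 2.000000, 0.000000, 0.000000)
  k4: at (s, t) = (-0.550000, 1.100000), (ds/dtau, dt/dtau) = (-1.000000, 2.000000); Gamma_sss = 0.000000, Gamma_sst = 0.000000, Gamma_stt = 0.000000, Gamma_tss = 0.000000, Gamma_tst = 0.000000, Gamma_ttt = 0.000000; k4 = (-1.000000, 2.000000, 0.000000, 0.000000)
  Y <- Y + (h/6)(k1 + 2k2 + 2k3 + k4): s = -0.5500, t = 1.1000, ds/dtau = -1.0000, dt/dtau = 2.0000
step 2:
  k1: at (s, t) = (-0.550000, 1.100000), (ds/dtau, dt/dtau) = (-1.000000, 2.000000); Gamma_sss = 0.000000, Gamma_sst = 0.000000, Gamma_stt = 0.000000, Gamma_tss = 0.000000, Gamma_tst = 0.000000, Gamma_ttt = 0.000000; k1 = (-1.000000, 2.000000, 0.000000, 0.000000)
  k2: at (s, t) = (-0.575000, 1.150000), (ds/dtau, dt/dtau) = (-1.000000, 2.000000); Gamma_sss = 0.000000, Gamma_sst = 0.000000, Gamma_stt = 0.000000, Gamma_tss = 0.000000, Gamma_tst = 0.000000, Gamma_ttt = 0.000000; k2 = (-1.000000, 2.000000, 0.000000, 0.000000)
  k3: at (s, t) = (-0.575000, 1.150000), (ds/dtau, dt/dtau) = (-1.000000, 2.000000); Gamma_sss = 0.000000, Gamma_sst = 0.000000, Gamma_stt = 0.000000, Gamma_tss = 0.000000, Gamma_tst = 0.000000, Gamma_ttt = 0.000000; k3 = (-1.000000, 2.000000, 0.000000, 0.000000)
  k4: at (s, t) = (-0.600000, 1.200000), (ds/dtau, dt/dtau) = (-1.000000, 2.000000); Gamma_sss = 0.000000, Gamma_sst = 0.000000, Gamma_stt = 0.000000, Gamma_tss = 0.000000, Gamma_tst = 0.000000, Gamma_ttt = 0.000000; k4 = (-1.000000, 2.000000, 0.000000, 0.000000)
  Y <- Y + (h/6)(k1 + 2k2 + 2k3 + k4): s = -0.6000, t = 1.2000, ds/dtau = -1.0000, dt/dtau = 2.0000
step 3:
  k1: at (s, t) = (-0.600000, 1.200000), (ds/dtau, dt/dtau) = (-1.000000, 2.000000); Gamma_sss = 0.000000, Gamma_sst = 0.000000, Gamma_stt = 0.000000, Gamma_tss = 0.000000, Gamma_tst = 0.000000, Gamma_ttt = 0.000000; k1 = (-1.000000, 2.000000, 0.000000, 0.000000)
  k2: at (s, t) = (-0.625000, 1.250000), (ds/dtau, dt/dtau) = (-1.000000, 2.000000); Gamma_sss = 0.000000, Gamma_sst = 0.000000, Gamma_stt = 0.000000, Gamma_tss = 0.000000, Gamma_tst = 0.000000, Gamma_ttt = 0.000000; k2 = (-1.000000, 2.000000, 0.000000, 0.000000)
  k3: at (s, t) = (-0.625000, 1.250000), (ds/dtau, dt/dtau) = (-1.000000, 2.000000); Gamma_sss = 0.000000, Gamma_sst = 0.000000, Gamma_stt = 0.000000, Gamma_tss = 0.000000, Gamma_tst = 0.000000, Gamma_ttt = 0.000000; k3 = (-1.000000, 2.000000, 0.000000, 0.000000)
  k4: at (s, t) = (-0.650000, 1.300000), (ds/dtau, dt/dtau) = (-1.000000, 2.000000); Gamma_sss = 0.000000, Gamma_sst = 0.000000, Gamma_stt = 0.000000, Gamma_tss = 0.000000, Gamma_tst = 0.000000, Gamma_ttt = 0.000000; k4 = (-1.000000, 2.000000, 0.000000, 0.000000)
  Y <- Y + (h/6)(k1 + 2k2 + 2k3 + k4): s = -0.6500, t = 1.3000, ds/dtau = -1.0000, dt/dtau = 2.0000
step 4:
  k1: at (s, t) = (-0.650000, 1.300000), (ds/dtau, dt/dtau) = (-1.000000, 2.000000); Gamma_sss = 0.000000, Gamma_sst = 0.000000, Gamma_stt = 0.000000, Gamma_tss = 0.000000, Gamma_tst = 0.000000, Gamma_ttt = 0.000000; k1 = (-1.000000, 2.000000, 0.000000, 0.000000)
  k2: at (s, t) = (-0.675000, 1.350000), (ds/dtau, dt/dtau) = (-1.000000, 2.000000); Gamma_sss = 0.000000, Gamma_sst = 0.000000, Gamma_stt = 0.000000, Gamma_tss = 0.000000, Gamma_tst = 0.000000, Gamma_ttt = 0.000000; k2 = (-1.000000, 2.000000, 0.000000, 0.000000)
  k3: at (s, t) = (-0.675000, 1.350000), (ds/dtau, dt/dtau) = (-1.000000, 2.000000); Gamma_sss = 0.000000, Gamma_sst = 0.000000, Gamma_stt = 0.000000, Gamma_tss = 0.000000, Gamma_tst = 0.000000, Gamma_ttt = 0.000000; k3 = (-1.000000, 2.000000, 0.000000, 0.000000)
  k4: at (s, t) = (-0.700000, 1.400000), (ds/dtau, dt/dtau) = (-1.000000, 2.000000); Gamma_sss = 0.000000, Gamma_sst = 0.000000, Gamma_stt = 0.000000, Gamma_tss = 0.000000, Gamma_tst = 0.000000, Gamma_ttt = 0.000000; k4 = (-1.000000, 2.000000, 0.000000, 0.000000)
  Y <- Y + (h/6)(k1 + 2k2 + 2k3 + k4): s = -0.7000, t = 1.4000, ds/dtau = -1.0000, dt/dtau = 2.0000
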